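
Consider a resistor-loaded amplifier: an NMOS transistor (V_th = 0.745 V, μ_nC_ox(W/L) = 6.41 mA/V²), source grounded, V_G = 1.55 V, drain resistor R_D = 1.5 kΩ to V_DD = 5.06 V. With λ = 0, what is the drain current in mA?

V_GS = V_G = 1.55 V, so V_ov = 1.55 − 0.745 = 0.805 V.
Assume saturation: I_D = ½ k_n V_ov² = 0.5 × 6.41 × 0.805² = 2.08 mA, giving V_DS = V_DD − I_D R_D = 5.06 − 2.08 × 1.5 = 1.94 V.
V_DS = 1.94 V ≥ V_ov = 0.805 V, confirming saturation.

I_D = 2.08 mA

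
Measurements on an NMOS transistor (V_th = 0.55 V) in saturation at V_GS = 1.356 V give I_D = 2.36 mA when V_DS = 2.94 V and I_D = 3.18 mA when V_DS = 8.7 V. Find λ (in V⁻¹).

With V_GS fixed, I_D ∝ (1 + λ V_DS) in saturation, so I_D2/I_D1 = (1 + λ V_DS2)/(1 + λ V_DS1).
3.18/2.36 = 1.347 = (1 + 8.7 λ)/(1 + 2.94 λ).
Solving: λ (I_D1 V_DS2 − I_D2 V_DS1) = I_D2 − I_D1, so λ = (3.18 − 2.36) / (2.36 × 8.7 − 3.18 × 2.94) = 0.82 / 11.2 = 0.0733 V⁻¹.

λ = 0.0733 V⁻¹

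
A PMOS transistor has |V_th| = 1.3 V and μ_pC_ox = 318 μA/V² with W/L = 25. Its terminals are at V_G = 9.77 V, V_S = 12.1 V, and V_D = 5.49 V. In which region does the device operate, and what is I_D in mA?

V_SG = V_S − V_G = 12.1 − 9.77 = 2.33 V; V_SD = V_S − V_D = 12.1 − 5.49 = 6.61 V.
k_p = μ_pC_ox · (W/L) = 7.95 mA/V².
V_ov = V_SG − |V_th| = 2.33 − 1.3 = 1.03 V.
Since V_SD = 6.61 V ≥ V_ov = 1.03 V, the device is in saturation.
I_D = ½ k_p V_ov² = 0.5 × 7.95 × 1.03² = 4.22 mA.

Saturation; I_D = 4.22 mA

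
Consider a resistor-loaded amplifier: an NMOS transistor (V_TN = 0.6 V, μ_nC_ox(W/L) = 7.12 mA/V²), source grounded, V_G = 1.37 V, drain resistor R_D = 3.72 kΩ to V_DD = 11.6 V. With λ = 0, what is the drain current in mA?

V_GS = V_G = 1.37 V, so V_ov = 1.37 − 0.6 = 0.77 V.
Assume saturation: I_D = ½ k_n V_ov² = 0.5 × 7.12 × 0.77² = 2.11 mA, giving V_DS = V_DD − I_D R_D = 11.6 − 2.11 × 3.72 = 3.75 V.
V_DS = 3.75 V ≥ V_ov = 0.77 V, confirming saturation.

I_D = 2.11 mA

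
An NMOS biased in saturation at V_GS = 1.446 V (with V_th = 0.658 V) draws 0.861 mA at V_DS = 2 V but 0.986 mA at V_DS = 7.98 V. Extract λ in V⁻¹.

λ = 0.0255 V⁻¹

With V_GS fixed, I_D ∝ (1 + λ V_DS) in saturation, so I_D2/I_D1 = (1 + λ V_DS2)/(1 + λ V_DS1).
0.986/0.861 = 1.145 = (1 + 7.98 λ)/(1 + 2 λ).
Solving: λ (I_D1 V_DS2 − I_D2 V_DS1) = I_D2 − I_D1, so λ = (0.986 − 0.861) / (0.861 × 7.98 − 0.986 × 2) = 0.125 / 4.9 = 0.0255 V⁻¹.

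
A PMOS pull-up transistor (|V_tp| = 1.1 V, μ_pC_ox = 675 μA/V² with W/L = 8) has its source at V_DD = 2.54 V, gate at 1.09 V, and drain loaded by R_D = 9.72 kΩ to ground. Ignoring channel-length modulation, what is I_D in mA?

V_SG = V_DD − V_G = 2.54 − 1.09 = 1.45 V, so V_ov = 1.45 − 1.1 = 0.35 V.
k_p = μ_pC_ox · (W/L) = 5.4 mA/V².
Assume saturation: I_D = ½ k_p V_ov² = 0.5 × 5.4 × 0.35² = 0.331 mA, giving V_SD = V_DD − I_D R_D = 2.54 − 0.331 × 9.72 = -0.675 V.
But -0.675 V < V_ov = 0.35 V, so the device is actually in triode.
In triode I_D = k_p[V_ov V_SD − ½ V_SD²] and I_D = (V_DD − V_SD)/R_D. Equating: 26.2 V_SD² − 19.37 V_SD + 2.54 = 0, giving V_SD = 0.171 V (the root below V_ov).
I_D = (2.54 − 0.171) / 9.72 = 0.244 mA.

I_D = 0.244 mA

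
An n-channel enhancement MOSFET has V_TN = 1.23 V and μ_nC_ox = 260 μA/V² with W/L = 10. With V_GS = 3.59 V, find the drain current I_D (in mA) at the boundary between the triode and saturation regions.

At the boundary V_DS = V_ov = V_GS − V_TN = 3.59 − 1.23 = 2.36 V.
k_n = μ_nC_ox · (W/L) = 2.6 mA/V².
I_D = ½ k_n V_ov² = 0.5 × 2.6 × 2.36² = 7.24 mA.

I_D = 7.24 mA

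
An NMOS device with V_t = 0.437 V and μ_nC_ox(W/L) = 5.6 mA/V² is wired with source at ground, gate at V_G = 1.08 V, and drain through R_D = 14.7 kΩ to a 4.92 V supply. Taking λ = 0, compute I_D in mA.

V_GS = V_G = 1.08 V, so V_ov = 1.08 − 0.437 = 0.643 V.
Assume saturation: I_D = ½ k_n V_ov² = 0.5 × 5.6 × 0.643² = 1.16 mA, giving V_DS = V_DD − I_D R_D = 4.92 − 1.16 × 14.7 = -12.1 V.
But -12.1 V < V_ov = 0.643 V, so the device is actually in triode.
In triode I_D = k_n[V_ov V_DS − ½ V_DS²] and I_D = (V_DD − V_DS)/R_D. Equating: 41.2 V_DS² − 53.93 V_DS + 4.92 = 0, giving V_DS = 0.0987 V (the root below V_ov).
I_D = (4.92 − 0.0987) / 14.7 = 0.328 mA.

I_D = 0.328 mA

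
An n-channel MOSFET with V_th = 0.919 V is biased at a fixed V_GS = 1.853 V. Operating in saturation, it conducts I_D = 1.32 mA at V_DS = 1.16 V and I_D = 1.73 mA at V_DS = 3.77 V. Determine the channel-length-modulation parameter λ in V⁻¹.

With V_GS fixed, I_D ∝ (1 + λ V_DS) in saturation, so I_D2/I_D1 = (1 + λ V_DS2)/(1 + λ V_DS1).
1.73/1.32 = 1.311 = (1 + 3.77 λ)/(1 + 1.16 λ).
Solving: λ (I_D1 V_DS2 − I_D2 V_DS1) = I_D2 − I_D1, so λ = (1.73 − 1.32) / (1.32 × 3.77 − 1.73 × 1.16) = 0.41 / 2.97 = 0.138 V⁻¹.

λ = 0.138 V⁻¹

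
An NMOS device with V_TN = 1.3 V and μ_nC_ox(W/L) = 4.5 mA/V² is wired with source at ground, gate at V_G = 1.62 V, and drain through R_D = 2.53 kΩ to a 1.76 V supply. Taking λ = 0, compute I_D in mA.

I_D = 0.230 mA

V_GS = V_G = 1.62 V, so V_ov = 1.62 − 1.3 = 0.32 V.
Assume saturation: I_D = ½ k_n V_ov² = 0.5 × 4.5 × 0.32² = 0.23 mA, giving V_DS = V_DD − I_D R_D = 1.76 − 0.23 × 2.53 = 1.18 V.
V_DS = 1.18 V ≥ V_ov = 0.32 V, confirming saturation.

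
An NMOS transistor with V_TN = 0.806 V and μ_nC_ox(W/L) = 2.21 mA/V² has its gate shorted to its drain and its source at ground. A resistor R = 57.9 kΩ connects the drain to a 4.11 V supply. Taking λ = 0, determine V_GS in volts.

V_GS = 1.03 V

With gate tied to drain, V_GS = V_DS ≥ V_GS − V_TN, so the device is in saturation.
KCL at the drain: ½ k_n (V_GS − V_TN)² = (V_DD − V_GS)/R.
Let x = V_GS − 0.806. Then 64 x² + x − 3.304 = 0, giving x = 0.22 V (positive root), so V_GS = 1.03 V.
I_D = (V_DD − V_GS)/R = (4.11 − 1.03) / 57.9 = 0.0533 mA.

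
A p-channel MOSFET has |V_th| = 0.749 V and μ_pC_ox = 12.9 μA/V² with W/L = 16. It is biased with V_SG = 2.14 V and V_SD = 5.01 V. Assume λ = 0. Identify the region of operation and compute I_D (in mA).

k_p = μ_pC_ox · (W/L) = 0.2064 mA/V².
V_ov = V_SG − |V_th| = 2.14 − 0.749 = 1.39 V.
Since V_SD = 5.01 V ≥ V_ov = 1.39 V, the device is in saturation.
I_D = ½ k_p V_ov² = 0.5 × 0.2064 × 1.39² = 0.2 mA.

Saturation; I_D = 0.200 mA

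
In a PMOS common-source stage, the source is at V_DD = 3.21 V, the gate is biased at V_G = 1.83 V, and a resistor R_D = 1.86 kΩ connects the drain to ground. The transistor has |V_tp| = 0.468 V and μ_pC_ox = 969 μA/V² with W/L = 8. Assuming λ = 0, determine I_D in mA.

V_SG = V_DD − V_G = 3.21 − 1.83 = 1.38 V, so V_ov = 1.38 − 0.468 = 0.912 V.
k_p = μ_pC_ox · (W/L) = 7.752 mA/V².
Assume saturation: I_D = ½ k_p V_ov² = 0.5 × 7.752 × 0.912² = 3.22 mA, giving V_SD = V_DD − I_D R_D = 3.21 − 3.22 × 1.86 = -2.79 V.
But -2.79 V < V_ov = 0.912 V, so the device is actually in triode.
In triode I_D = k_p[V_ov V_SD − ½ V_SD²] and I_D = (V_DD − V_SD)/R_D. Equating: 7.21 V_SD² − 14.15 V_SD + 3.21 = 0, giving V_SD = 0.262 V (the root below V_ov).
I_D = (3.21 − 0.262) / 1.86 = 1.59 mA.

I_D = 1.59 mA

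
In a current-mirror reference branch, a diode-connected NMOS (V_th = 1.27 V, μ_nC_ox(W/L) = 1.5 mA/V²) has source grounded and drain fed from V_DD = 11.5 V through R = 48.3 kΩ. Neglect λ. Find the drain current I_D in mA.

With gate tied to drain, V_GS = V_DS ≥ V_GS − V_th, so the device is in saturation.
KCL at the drain: ½ k_n (V_GS − V_th)² = (V_DD − V_GS)/R.
Let x = V_GS − 1.27. Then 36.2 x² + x − 10.23 = 0, giving x = 0.518 V (positive root), so V_GS = 1.79 V.
I_D = (V_DD − V_GS)/R = (11.5 − 1.79) / 48.3 = 0.201 mA.

I_D = 0.201 mA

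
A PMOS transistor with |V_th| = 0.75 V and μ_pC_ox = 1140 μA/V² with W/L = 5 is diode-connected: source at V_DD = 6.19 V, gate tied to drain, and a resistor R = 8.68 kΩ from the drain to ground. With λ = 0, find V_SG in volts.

With gate tied to drain, V_SG = V_SD ≥ V_SG − |V_th|, so the device is in saturation.
k_p = μ_pC_ox · (W/L) = 5.7 mA/V².
KCL at the drain: ½ k_p (V_SG − |V_th|)² = (V_DD − V_SG)/R.
Let x = V_SG − 0.75. Then 24.7 x² + x − 5.44 = 0, giving x = 0.449 V (positive root), so V_SG = 1.2 V.
I_D = (V_DD − V_SG)/R = (6.19 − 1.2) / 8.68 = 0.575 mA.

V_SG = 1.20 V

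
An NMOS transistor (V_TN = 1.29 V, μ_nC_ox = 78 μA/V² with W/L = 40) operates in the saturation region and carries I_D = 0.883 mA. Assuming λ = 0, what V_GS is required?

V_GS = 2.04 V

k_n = μ_nC_ox · (W/L) = 3.12 mA/V².
In saturation I_D = ½ k_n (V_GS − V_TN)², so V_GS − V_TN = √(2 I_D / k_n) = √(2 × 0.883 / 3.12) = 0.752 V.
V_GS = 1.29 + 0.752 = 2.04 V.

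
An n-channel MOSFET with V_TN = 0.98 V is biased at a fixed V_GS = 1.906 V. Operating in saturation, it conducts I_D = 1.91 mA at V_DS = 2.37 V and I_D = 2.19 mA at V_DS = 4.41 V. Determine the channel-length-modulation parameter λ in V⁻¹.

With V_GS fixed, I_D ∝ (1 + λ V_DS) in saturation, so I_D2/I_D1 = (1 + λ V_DS2)/(1 + λ V_DS1).
2.19/1.91 = 1.147 = (1 + 4.41 λ)/(1 + 2.37 λ).
Solving: λ (I_D1 V_DS2 − I_D2 V_DS1) = I_D2 − I_D1, so λ = (2.19 − 1.91) / (1.91 × 4.41 − 2.19 × 2.37) = 0.28 / 3.23 = 0.0866 V⁻¹.

λ = 0.0866 V⁻¹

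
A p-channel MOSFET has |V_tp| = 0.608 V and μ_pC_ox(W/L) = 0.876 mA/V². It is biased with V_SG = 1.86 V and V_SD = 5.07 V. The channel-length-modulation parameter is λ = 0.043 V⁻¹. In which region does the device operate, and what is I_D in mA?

Saturation; I_D = 0.836 mA

V_ov = V_SG − |V_tp| = 1.86 − 0.608 = 1.25 V.
Since V_SD = 5.07 V ≥ V_ov = 1.25 V, the device is in saturation.
I_D = ½ k_p V_ov² (1 + λ V_SD) = 0.5 × 0.876 × 1.25² × (1 + 0.043 × 5.07) = 0.836 mA.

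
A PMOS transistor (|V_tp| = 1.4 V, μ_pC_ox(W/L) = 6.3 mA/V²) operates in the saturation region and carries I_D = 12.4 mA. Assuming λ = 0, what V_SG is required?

In saturation I_D = ½ k_p (V_SG − |V_tp|)², so V_SG − |V_tp| = √(2 I_D / k_p) = √(2 × 12.4 / 6.3) = 1.98 V.
V_SG = 1.4 + 1.98 = 3.38 V.

V_SG = 3.38 V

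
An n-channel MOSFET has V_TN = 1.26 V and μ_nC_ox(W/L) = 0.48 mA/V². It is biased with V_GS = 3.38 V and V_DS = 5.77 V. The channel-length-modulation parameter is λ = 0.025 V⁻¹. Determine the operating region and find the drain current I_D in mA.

Saturation; I_D = 1.23 mA

V_ov = V_GS − V_TN = 3.38 − 1.26 = 2.12 V.
Since V_DS = 5.77 V ≥ V_ov = 2.12 V, the device is in saturation.
I_D = ½ k_n V_ov² (1 + λ V_DS) = 0.5 × 0.48 × 2.12² × (1 + 0.025 × 5.77) = 1.23 mA.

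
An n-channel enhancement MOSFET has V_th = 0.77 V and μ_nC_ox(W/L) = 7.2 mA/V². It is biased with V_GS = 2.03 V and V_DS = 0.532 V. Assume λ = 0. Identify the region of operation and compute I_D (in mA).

V_ov = V_GS − V_th = 2.03 − 0.77 = 1.26 V.
Since V_DS = 0.532 V < V_ov = 1.26 V, the device is in the triode region.
I_D = k_n [V_ov · V_DS − ½ V_DS²] = 7.2 × [1.26 × 0.532 − 0.5 × 0.532²] = 3.81 mA.

Triode; I_D = 3.81 mA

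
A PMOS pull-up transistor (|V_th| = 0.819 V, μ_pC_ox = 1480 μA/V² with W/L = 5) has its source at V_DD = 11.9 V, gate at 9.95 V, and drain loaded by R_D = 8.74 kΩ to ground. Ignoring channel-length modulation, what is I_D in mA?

I_D = 1.34 mA

V_SG = V_DD − V_G = 11.9 − 9.95 = 1.95 V, so V_ov = 1.95 − 0.819 = 1.13 V.
k_p = μ_pC_ox · (W/L) = 7.4 mA/V².
Assume saturation: I_D = ½ k_p V_ov² = 0.5 × 7.4 × 1.13² = 4.73 mA, giving V_SD = V_DD − I_D R_D = 11.9 − 4.73 × 8.74 = -29.5 V.
But -29.5 V < V_ov = 1.13 V, so the device is actually in triode.
In triode I_D = k_p[V_ov V_SD − ½ V_SD²] and I_D = (V_DD − V_SD)/R_D. Equating: 32.3 V_SD² − 74.15 V_SD + 11.9 = 0, giving V_SD = 0.174 V (the root below V_ov).
I_D = (11.9 − 0.174) / 8.74 = 1.34 mA.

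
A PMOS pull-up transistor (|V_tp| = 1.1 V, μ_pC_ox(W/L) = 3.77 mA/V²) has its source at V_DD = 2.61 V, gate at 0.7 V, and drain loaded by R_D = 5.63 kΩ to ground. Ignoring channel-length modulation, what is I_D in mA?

V_SG = V_DD − V_G = 2.61 − 0.7 = 1.91 V, so V_ov = 1.91 − 1.1 = 0.81 V.
Assume saturation: I_D = ½ k_p V_ov² = 0.5 × 3.77 × 0.81² = 1.24 mA, giving V_SD = V_DD − I_D R_D = 2.61 − 1.24 × 5.63 = -4.35 V.
But -4.35 V < V_ov = 0.81 V, so the device is actually in triode.
In triode I_D = k_p[V_ov V_SD − ½ V_SD²] and I_D = (V_DD − V_SD)/R_D. Equating: 10.6 V_SD² − 18.19 V_SD + 2.61 = 0, giving V_SD = 0.158 V (the root below V_ov).
I_D = (2.61 − 0.158) / 5.63 = 0.436 mA.

I_D = 0.436 mA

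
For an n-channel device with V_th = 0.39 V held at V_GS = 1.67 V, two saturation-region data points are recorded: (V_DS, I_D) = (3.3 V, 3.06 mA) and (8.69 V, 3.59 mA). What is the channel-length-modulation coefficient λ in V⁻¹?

λ = 0.0359 V⁻¹

With V_GS fixed, I_D ∝ (1 + λ V_DS) in saturation, so I_D2/I_D1 = (1 + λ V_DS2)/(1 + λ V_DS1).
3.59/3.06 = 1.173 = (1 + 8.69 λ)/(1 + 3.3 λ).
Solving: λ (I_D1 V_DS2 − I_D2 V_DS1) = I_D2 − I_D1, so λ = (3.59 − 3.06) / (3.06 × 8.69 − 3.59 × 3.3) = 0.53 / 14.7 = 0.0359 V⁻¹.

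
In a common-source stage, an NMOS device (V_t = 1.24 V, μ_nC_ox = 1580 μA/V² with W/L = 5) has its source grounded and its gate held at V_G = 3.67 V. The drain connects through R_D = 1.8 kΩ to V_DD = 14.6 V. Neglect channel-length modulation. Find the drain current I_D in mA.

V_GS = V_G = 3.67 V, so V_ov = 3.67 − 1.24 = 2.43 V.
k_n = μ_nC_ox · (W/L) = 7.9 mA/V².
Assume saturation: I_D = ½ k_n V_ov² = 0.5 × 7.9 × 2.43² = 23.3 mA, giving V_DS = V_DD − I_D R_D = 14.6 − 23.3 × 1.8 = -27.4 V.
But -27.4 V < V_ov = 2.43 V, so the device is actually in triode.
In triode I_D = k_n[V_ov V_DS − ½ V_DS²] and I_D = (V_DD − V_DS)/R_D. Equating: 7.11 V_DS² − 35.55 V_DS + 14.6 = 0, giving V_DS = 0.451 V (the root below V_ov).
I_D = (14.6 − 0.451) / 1.8 = 7.86 mA.

I_D = 7.86 mA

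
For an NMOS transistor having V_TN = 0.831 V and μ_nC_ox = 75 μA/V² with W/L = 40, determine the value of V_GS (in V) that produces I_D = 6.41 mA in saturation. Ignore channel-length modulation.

k_n = μ_nC_ox · (W/L) = 3 mA/V².
In saturation I_D = ½ k_n (V_GS − V_TN)², so V_GS − V_TN = √(2 I_D / k_n) = √(2 × 6.41 / 3) = 2.07 V.
V_GS = 0.831 + 2.07 = 2.9 V.

V_GS = 2.90 V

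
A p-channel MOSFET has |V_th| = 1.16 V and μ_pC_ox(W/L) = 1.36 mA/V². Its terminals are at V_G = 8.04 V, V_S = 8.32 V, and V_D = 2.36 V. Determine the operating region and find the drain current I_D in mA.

Cutoff; I_D = 0 mA

V_SG = V_S − V_G = 8.32 − 8.04 = 0.28 V; V_SD = V_S − V_D = 8.32 − 2.36 = 5.96 V.
V_SG = 0.28 V < |V_th| = 1.16 V, so the transistor is in cutoff.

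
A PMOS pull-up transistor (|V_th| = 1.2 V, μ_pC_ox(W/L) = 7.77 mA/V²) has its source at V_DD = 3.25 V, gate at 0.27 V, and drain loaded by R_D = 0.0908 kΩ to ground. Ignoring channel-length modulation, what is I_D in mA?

I_D = 12.3 mA

V_SG = V_DD − V_G = 3.25 − 0.27 = 2.98 V, so V_ov = 2.98 − 1.2 = 1.78 V.
Assume saturation: I_D = ½ k_p V_ov² = 0.5 × 7.77 × 1.78² = 12.3 mA, giving V_SD = V_DD − I_D R_D = 3.25 − 12.3 × 0.0908 = 2.13 V.
V_SD = 2.13 V ≥ V_ov = 1.78 V, confirming saturation.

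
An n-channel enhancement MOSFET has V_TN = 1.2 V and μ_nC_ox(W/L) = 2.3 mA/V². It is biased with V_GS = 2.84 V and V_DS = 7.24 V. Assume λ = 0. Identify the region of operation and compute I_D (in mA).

Saturation; I_D = 3.09 mA

V_ov = V_GS − V_TN = 2.84 − 1.2 = 1.64 V.
Since V_DS = 7.24 V ≥ V_ov = 1.64 V, the device is in saturation.
I_D = ½ k_n V_ov² = 0.5 × 2.3 × 1.64² = 3.09 mA.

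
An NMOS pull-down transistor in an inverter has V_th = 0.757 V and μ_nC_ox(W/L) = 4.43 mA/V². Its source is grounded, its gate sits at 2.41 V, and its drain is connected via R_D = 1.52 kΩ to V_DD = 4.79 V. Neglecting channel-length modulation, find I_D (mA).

I_D = 2.85 mA

V_GS = V_G = 2.41 V, so V_ov = 2.41 − 0.757 = 1.65 V.
Assume saturation: I_D = ½ k_n V_ov² = 0.5 × 4.43 × 1.65² = 6.05 mA, giving V_DS = V_DD − I_D R_D = 4.79 − 6.05 × 1.52 = -4.41 V.
But -4.41 V < V_ov = 1.65 V, so the device is actually in triode.
In triode I_D = k_n[V_ov V_DS − ½ V_DS²] and I_D = (V_DD − V_DS)/R_D. Equating: 3.37 V_DS² − 12.13 V_DS + 4.79 = 0, giving V_DS = 0.451 V (the root below V_ov).
I_D = (4.79 − 0.451) / 1.52 = 2.85 mA.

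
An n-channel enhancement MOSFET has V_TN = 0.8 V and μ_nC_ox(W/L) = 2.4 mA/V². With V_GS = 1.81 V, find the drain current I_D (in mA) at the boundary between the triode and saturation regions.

At the boundary V_DS = V_ov = V_GS − V_TN = 1.81 − 0.8 = 1.01 V.
I_D = ½ k_n V_ov² = 0.5 × 2.4 × 1.01² = 1.22 mA.

I_D = 1.22 mA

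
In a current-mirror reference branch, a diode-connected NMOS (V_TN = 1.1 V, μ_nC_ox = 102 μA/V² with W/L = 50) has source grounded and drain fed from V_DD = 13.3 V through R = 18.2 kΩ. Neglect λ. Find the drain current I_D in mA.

I_D = 0.643 mA

With gate tied to drain, V_GS = V_DS ≥ V_GS − V_TN, so the device is in saturation.
k_n = μ_nC_ox · (W/L) = 5.1 mA/V².
KCL at the drain: ½ k_n (V_GS − V_TN)² = (V_DD − V_GS)/R.
Let x = V_GS − 1.1. Then 46.4 x² + x − 12.2 = 0, giving x = 0.502 V (positive root), so V_GS = 1.6 V.
I_D = (V_DD − V_GS)/R = (13.3 − 1.6) / 18.2 = 0.643 mA.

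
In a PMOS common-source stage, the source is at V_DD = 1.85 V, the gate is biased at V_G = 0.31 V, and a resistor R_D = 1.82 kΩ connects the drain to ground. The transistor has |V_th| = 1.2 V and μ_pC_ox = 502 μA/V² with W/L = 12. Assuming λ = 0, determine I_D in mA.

V_SG = V_DD − V_G = 1.85 − 0.31 = 1.54 V, so V_ov = 1.54 − 1.2 = 0.34 V.
k_p = μ_pC_ox · (W/L) = 6.024 mA/V².
Assume saturation: I_D = ½ k_p V_ov² = 0.5 × 6.024 × 0.34² = 0.348 mA, giving V_SD = V_DD − I_D R_D = 1.85 − 0.348 × 1.82 = 1.22 V.
V_SD = 1.22 V ≥ V_ov = 0.34 V, confirming saturation.

I_D = 0.348 mA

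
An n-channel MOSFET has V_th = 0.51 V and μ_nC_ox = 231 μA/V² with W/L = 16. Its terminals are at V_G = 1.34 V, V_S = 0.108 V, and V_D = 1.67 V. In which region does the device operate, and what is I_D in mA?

Saturation; I_D = 0.963 mA

V_GS = V_G − V_S = 1.34 − 0.108 = 1.23 V; V_DS = V_D − V_S = 1.67 − 0.108 = 1.56 V.
k_n = μ_nC_ox · (W/L) = 3.696 mA/V².
V_ov = V_GS − V_th = 1.23 − 0.51 = 0.722 V.
Since V_DS = 1.56 V ≥ V_ov = 0.722 V, the device is in saturation.
I_D = ½ k_n V_ov² = 0.5 × 3.696 × 0.722² = 0.963 mA.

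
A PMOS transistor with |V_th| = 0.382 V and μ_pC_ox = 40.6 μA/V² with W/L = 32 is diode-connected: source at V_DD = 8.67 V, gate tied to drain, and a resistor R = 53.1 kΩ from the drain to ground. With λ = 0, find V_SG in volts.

With gate tied to drain, V_SG = V_SD ≥ V_SG − |V_th|, so the device is in saturation.
k_p = μ_pC_ox · (W/L) = 1.299 mA/V².
KCL at the drain: ½ k_p (V_SG − |V_th|)² = (V_DD − V_SG)/R.
Let x = V_SG − 0.382. Then 34.5 x² + x − 8.288 = 0, giving x = 0.476 V (positive root), so V_SG = 0.858 V.
I_D = (V_DD − V_SG)/R = (8.67 − 0.858) / 53.1 = 0.147 mA.

V_SG = 0.858 V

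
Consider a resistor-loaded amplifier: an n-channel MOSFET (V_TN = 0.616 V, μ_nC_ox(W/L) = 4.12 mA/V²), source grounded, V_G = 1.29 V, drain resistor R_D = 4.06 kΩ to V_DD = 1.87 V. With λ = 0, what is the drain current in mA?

V_GS = V_G = 1.29 V, so V_ov = 1.29 − 0.616 = 0.674 V.
Assume saturation: I_D = ½ k_n V_ov² = 0.5 × 4.12 × 0.674² = 0.936 mA, giving V_DS = V_DD − I_D R_D = 1.87 − 0.936 × 4.06 = -1.93 V.
But -1.93 V < V_ov = 0.674 V, so the device is actually in triode.
In triode I_D = k_n[V_ov V_DS − ½ V_DS²] and I_D = (V_DD − V_DS)/R_D. Equating: 8.36 V_DS² − 12.27 V_DS + 1.87 = 0, giving V_DS = 0.173 V (the root below V_ov).
I_D = (1.87 − 0.173) / 4.06 = 0.418 mA.

I_D = 0.418 mA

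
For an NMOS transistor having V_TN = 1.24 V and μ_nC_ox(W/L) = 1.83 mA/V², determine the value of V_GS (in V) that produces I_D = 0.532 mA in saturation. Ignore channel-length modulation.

In saturation I_D = ½ k_n (V_GS − V_TN)², so V_GS − V_TN = √(2 I_D / k_n) = √(2 × 0.532 / 1.83) = 0.763 V.
V_GS = 1.24 + 0.763 = 2 V.

V_GS = 2.00 V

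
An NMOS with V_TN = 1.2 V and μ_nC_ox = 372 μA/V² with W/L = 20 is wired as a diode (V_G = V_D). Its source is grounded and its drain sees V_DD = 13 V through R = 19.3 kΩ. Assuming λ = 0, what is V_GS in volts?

With gate tied to drain, V_GS = V_DS ≥ V_GS − V_TN, so the device is in saturation.
k_n = μ_nC_ox · (W/L) = 7.44 mA/V².
KCL at the drain: ½ k_n (V_GS − V_TN)² = (V_DD − V_GS)/R.
Let x = V_GS − 1.2. Then 71.8 x² + x − 11.8 = 0, giving x = 0.399 V (positive root), so V_GS = 1.6 V.
I_D = (V_DD − V_GS)/R = (13 − 1.6) / 19.3 = 0.591 mA.

V_GS = 1.60 V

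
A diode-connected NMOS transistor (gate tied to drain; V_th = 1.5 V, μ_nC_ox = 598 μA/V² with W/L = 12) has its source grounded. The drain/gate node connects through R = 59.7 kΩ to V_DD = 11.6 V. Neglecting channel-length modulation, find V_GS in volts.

With gate tied to drain, V_GS = V_DS ≥ V_GS − V_th, so the device is in saturation.
k_n = μ_nC_ox · (W/L) = 7.176 mA/V².
KCL at the drain: ½ k_n (V_GS − V_th)² = (V_DD − V_GS)/R.
Let x = V_GS − 1.5. Then 214 x² + x − 10.1 = 0, giving x = 0.215 V (positive root), so V_GS = 1.71 V.
I_D = (V_DD − V_GS)/R = (11.6 − 1.71) / 59.7 = 0.166 mA.

V_GS = 1.71 V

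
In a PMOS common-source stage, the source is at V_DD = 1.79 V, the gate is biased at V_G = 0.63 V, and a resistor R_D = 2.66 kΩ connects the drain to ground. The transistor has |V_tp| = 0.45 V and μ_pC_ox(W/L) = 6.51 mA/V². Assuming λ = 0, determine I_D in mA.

I_D = 0.617 mA

V_SG = V_DD − V_G = 1.79 − 0.63 = 1.16 V, so V_ov = 1.16 − 0.45 = 0.71 V.
Assume saturation: I_D = ½ k_p V_ov² = 0.5 × 6.51 × 0.71² = 1.64 mA, giving V_SD = V_DD − I_D R_D = 1.79 − 1.64 × 2.66 = -2.57 V.
But -2.57 V < V_ov = 0.71 V, so the device is actually in triode.
In triode I_D = k_p[V_ov V_SD − ½ V_SD²] and I_D = (V_DD − V_SD)/R_D. Equating: 8.66 V_SD² − 13.29 V_SD + 1.79 = 0, giving V_SD = 0.149 V (the root below V_ov).
I_D = (1.79 − 0.149) / 2.66 = 0.617 mA.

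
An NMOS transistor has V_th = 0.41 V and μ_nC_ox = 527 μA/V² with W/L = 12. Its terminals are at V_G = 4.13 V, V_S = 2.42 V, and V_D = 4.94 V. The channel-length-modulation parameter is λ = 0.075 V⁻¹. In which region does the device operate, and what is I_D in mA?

V_GS = V_G − V_S = 4.13 − 2.42 = 1.71 V; V_DS = V_D − V_S = 4.94 − 2.42 = 2.52 V.
k_n = μ_nC_ox · (W/L) = 6.324 mA/V².
V_ov = V_GS − V_th = 1.71 − 0.41 = 1.3 V.
Since V_DS = 2.52 V ≥ V_ov = 1.3 V, the device is in saturation.
I_D = ½ k_n V_ov² (1 + λ V_DS) = 0.5 × 6.324 × 1.3² × (1 + 0.075 × 2.52) = 6.35 mA.

Saturation; I_D = 6.35 mA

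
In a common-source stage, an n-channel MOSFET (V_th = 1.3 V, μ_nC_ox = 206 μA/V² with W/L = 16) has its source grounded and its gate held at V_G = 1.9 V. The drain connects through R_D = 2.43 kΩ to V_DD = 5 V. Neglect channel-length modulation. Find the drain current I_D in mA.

V_GS = V_G = 1.9 V, so V_ov = 1.9 − 1.3 = 0.6 V.
k_n = μ_nC_ox · (W/L) = 3.296 mA/V².
Assume saturation: I_D = ½ k_n V_ov² = 0.5 × 3.296 × 0.6² = 0.593 mA, giving V_DS = V_DD − I_D R_D = 5 − 0.593 × 2.43 = 3.56 V.
V_DS = 3.56 V ≥ V_ov = 0.6 V, confirming saturation.

I_D = 0.593 mA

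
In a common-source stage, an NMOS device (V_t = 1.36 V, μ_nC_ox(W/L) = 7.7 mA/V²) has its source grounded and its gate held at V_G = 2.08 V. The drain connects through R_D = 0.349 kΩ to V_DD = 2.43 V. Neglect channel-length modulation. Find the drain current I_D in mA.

I_D = 2.00 mA

V_GS = V_G = 2.08 V, so V_ov = 2.08 − 1.36 = 0.72 V.
Assume saturation: I_D = ½ k_n V_ov² = 0.5 × 7.7 × 0.72² = 2 mA, giving V_DS = V_DD − I_D R_D = 2.43 − 2 × 0.349 = 1.73 V.
V_DS = 1.73 V ≥ V_ov = 0.72 V, confirming saturation.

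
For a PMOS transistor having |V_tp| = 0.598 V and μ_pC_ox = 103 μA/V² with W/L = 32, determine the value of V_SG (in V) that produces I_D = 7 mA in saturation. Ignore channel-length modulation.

V_SG = 2.66 V

k_p = μ_pC_ox · (W/L) = 3.296 mA/V².
In saturation I_D = ½ k_p (V_SG − |V_tp|)², so V_SG − |V_tp| = √(2 I_D / k_p) = √(2 × 7 / 3.296) = 2.06 V.
V_SG = 0.598 + 2.06 = 2.66 V.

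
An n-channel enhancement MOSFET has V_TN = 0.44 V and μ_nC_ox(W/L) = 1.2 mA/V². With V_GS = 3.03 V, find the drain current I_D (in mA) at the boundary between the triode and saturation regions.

At the boundary V_DS = V_ov = V_GS − V_TN = 3.03 − 0.44 = 2.59 V.
I_D = ½ k_n V_ov² = 0.5 × 1.2 × 2.59² = 4.02 mA.

I_D = 4.02 mA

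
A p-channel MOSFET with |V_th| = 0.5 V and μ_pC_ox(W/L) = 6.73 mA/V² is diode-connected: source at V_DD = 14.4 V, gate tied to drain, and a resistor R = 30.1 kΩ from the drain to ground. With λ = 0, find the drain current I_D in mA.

With gate tied to drain, V_SG = V_SD ≥ V_SG − |V_th|, so the device is in saturation.
KCL at the drain: ½ k_p (V_SG − |V_th|)² = (V_DD − V_SG)/R.
Let x = V_SG − 0.5. Then 101 x² + x − 13.9 = 0, giving x = 0.366 V (positive root), so V_SG = 0.866 V.
I_D = (V_DD − V_SG)/R = (14.4 − 0.866) / 30.1 = 0.45 mA.

I_D = 0.450 mA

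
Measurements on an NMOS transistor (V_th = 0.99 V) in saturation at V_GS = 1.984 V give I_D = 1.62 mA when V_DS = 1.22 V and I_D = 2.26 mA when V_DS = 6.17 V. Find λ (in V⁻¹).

With V_GS fixed, I_D ∝ (1 + λ V_DS) in saturation, so I_D2/I_D1 = (1 + λ V_DS2)/(1 + λ V_DS1).
2.26/1.62 = 1.395 = (1 + 6.17 λ)/(1 + 1.22 λ).
Solving: λ (I_D1 V_DS2 − I_D2 V_DS1) = I_D2 − I_D1, so λ = (2.26 − 1.62) / (1.62 × 6.17 − 2.26 × 1.22) = 0.64 / 7.24 = 0.0884 V⁻¹.

λ = 0.0884 V⁻¹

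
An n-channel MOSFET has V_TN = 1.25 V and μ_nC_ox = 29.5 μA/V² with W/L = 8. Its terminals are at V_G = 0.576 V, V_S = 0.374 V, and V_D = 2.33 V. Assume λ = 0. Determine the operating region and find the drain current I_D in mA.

V_GS = V_G − V_S = 0.576 − 0.374 = 0.202 V; V_DS = V_D − V_S = 2.33 − 0.374 = 1.96 V.
V_GS = 0.202 V < V_TN = 1.25 V, so the transistor is in cutoff.

Cutoff; I_D = 0 mA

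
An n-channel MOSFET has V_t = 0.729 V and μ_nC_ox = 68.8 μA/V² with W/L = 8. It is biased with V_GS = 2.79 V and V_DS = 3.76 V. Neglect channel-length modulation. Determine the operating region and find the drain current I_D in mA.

k_n = μ_nC_ox · (W/L) = 0.5504 mA/V².
V_ov = V_GS − V_t = 2.79 − 0.729 = 2.06 V.
Since V_DS = 3.76 V ≥ V_ov = 2.06 V, the device is in saturation.
I_D = ½ k_n V_ov² = 0.5 × 0.5504 × 2.06² = 1.17 mA.

Saturation; I_D = 1.17 mA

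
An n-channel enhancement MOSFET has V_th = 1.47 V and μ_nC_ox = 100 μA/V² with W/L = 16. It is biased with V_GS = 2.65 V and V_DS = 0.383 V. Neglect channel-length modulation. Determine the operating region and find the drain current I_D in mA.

Triode; I_D = 0.606 mA

k_n = μ_nC_ox · (W/L) = 1.6 mA/V².
V_ov = V_GS − V_th = 2.65 − 1.47 = 1.18 V.
Since V_DS = 0.383 V < V_ov = 1.18 V, the device is in the triode region.
I_D = k_n [V_ov · V_DS − ½ V_DS²] = 1.6 × [1.18 × 0.383 − 0.5 × 0.383²] = 0.606 mA.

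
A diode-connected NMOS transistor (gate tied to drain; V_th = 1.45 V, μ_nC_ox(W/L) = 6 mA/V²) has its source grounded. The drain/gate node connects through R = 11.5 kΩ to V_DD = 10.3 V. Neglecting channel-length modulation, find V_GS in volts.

With gate tied to drain, V_GS = V_DS ≥ V_GS − V_th, so the device is in saturation.
KCL at the drain: ½ k_n (V_GS − V_th)² = (V_DD − V_GS)/R.
Let x = V_GS − 1.45. Then 34.5 x² + x − 8.85 = 0, giving x = 0.492 V (positive root), so V_GS = 1.94 V.
I_D = (V_DD − V_GS)/R = (10.3 − 1.94) / 11.5 = 0.727 mA.

V_GS = 1.94 V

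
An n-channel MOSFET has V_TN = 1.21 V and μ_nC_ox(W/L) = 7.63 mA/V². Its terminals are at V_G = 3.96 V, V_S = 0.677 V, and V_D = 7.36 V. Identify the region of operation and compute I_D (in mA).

V_GS = V_G − V_S = 3.96 − 0.677 = 3.28 V; V_DS = V_D − V_S = 7.36 − 0.677 = 6.68 V.
V_ov = V_GS − V_TN = 3.28 − 1.21 = 2.07 V.
Since V_DS = 6.68 V ≥ V_ov = 2.07 V, the device is in saturation.
I_D = ½ k_n V_ov² = 0.5 × 7.63 × 2.07² = 16.4 mA.

Saturation; I_D = 16.4 mA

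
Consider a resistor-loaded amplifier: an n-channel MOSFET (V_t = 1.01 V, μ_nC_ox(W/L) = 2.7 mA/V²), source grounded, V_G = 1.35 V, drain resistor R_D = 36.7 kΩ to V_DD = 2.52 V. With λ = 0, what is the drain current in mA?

I_D = 0.0664 mA

V_GS = V_G = 1.35 V, so V_ov = 1.35 − 1.01 = 0.34 V.
Assume saturation: I_D = ½ k_n V_ov² = 0.5 × 2.7 × 0.34² = 0.156 mA, giving V_DS = V_DD − I_D R_D = 2.52 − 0.156 × 36.7 = -3.21 V.
But -3.21 V < V_ov = 0.34 V, so the device is actually in triode.
In triode I_D = k_n[V_ov V_DS − ½ V_DS²] and I_D = (V_DD − V_DS)/R_D. Equating: 49.5 V_DS² − 34.69 V_DS + 2.52 = 0, giving V_DS = 0.0823 V (the root below V_ov).
I_D = (2.52 − 0.0823) / 36.7 = 0.0664 mA.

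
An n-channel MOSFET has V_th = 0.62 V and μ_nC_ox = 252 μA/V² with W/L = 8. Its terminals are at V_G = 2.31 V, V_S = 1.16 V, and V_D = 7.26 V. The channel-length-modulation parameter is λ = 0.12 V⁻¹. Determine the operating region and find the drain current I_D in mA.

V_GS = V_G − V_S = 2.31 − 1.16 = 1.15 V; V_DS = V_D − V_S = 7.26 − 1.16 = 6.1 V.
k_n = μ_nC_ox · (W/L) = 2.016 mA/V².
V_ov = V_GS − V_th = 1.15 − 0.62 = 0.53 V.
Since V_DS = 6.1 V ≥ V_ov = 0.53 V, the device is in saturation.
I_D = ½ k_n V_ov² (1 + λ V_DS) = 0.5 × 2.016 × 0.53² × (1 + 0.12 × 6.1) = 0.49 mA.

Saturation; I_D = 0.490 mA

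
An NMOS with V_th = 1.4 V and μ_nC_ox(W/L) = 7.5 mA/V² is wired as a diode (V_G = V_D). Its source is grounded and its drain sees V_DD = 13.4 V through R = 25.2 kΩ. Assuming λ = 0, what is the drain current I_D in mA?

With gate tied to drain, V_GS = V_DS ≥ V_GS − V_th, so the device is in saturation.
KCL at the drain: ½ k_n (V_GS − V_th)² = (V_DD − V_GS)/R.
Let x = V_GS − 1.4. Then 94.5 x² + x − 12 = 0, giving x = 0.351 V (positive root), so V_GS = 1.75 V.
I_D = (V_DD − V_GS)/R = (13.4 − 1.75) / 25.2 = 0.462 mA.

I_D = 0.462 mA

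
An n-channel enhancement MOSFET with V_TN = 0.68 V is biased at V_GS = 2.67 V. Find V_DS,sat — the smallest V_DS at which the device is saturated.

The boundary between triode and saturation is V_DS = V_GS − V_TN = V_ov.
V_ov = 2.67 − 0.68 = 1.99 V.

V_DS,sat = 1.99 V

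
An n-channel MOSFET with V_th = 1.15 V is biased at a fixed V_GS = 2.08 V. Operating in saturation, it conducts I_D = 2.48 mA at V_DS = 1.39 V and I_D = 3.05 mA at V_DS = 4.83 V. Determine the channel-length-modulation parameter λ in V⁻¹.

With V_GS fixed, I_D ∝ (1 + λ V_DS) in saturation, so I_D2/I_D1 = (1 + λ V_DS2)/(1 + λ V_DS1).
3.05/2.48 = 1.23 = (1 + 4.83 λ)/(1 + 1.39 λ).
Solving: λ (I_D1 V_DS2 − I_D2 V_DS1) = I_D2 − I_D1, so λ = (3.05 − 2.48) / (2.48 × 4.83 − 3.05 × 1.39) = 0.57 / 7.74 = 0.0737 V⁻¹.

λ = 0.0737 V⁻¹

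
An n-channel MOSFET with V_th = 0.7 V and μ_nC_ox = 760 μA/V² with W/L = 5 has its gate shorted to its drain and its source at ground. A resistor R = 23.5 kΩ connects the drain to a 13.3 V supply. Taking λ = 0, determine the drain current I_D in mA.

With gate tied to drain, V_GS = V_DS ≥ V_GS − V_th, so the device is in saturation.
k_n = μ_nC_ox · (W/L) = 3.8 mA/V².
KCL at the drain: ½ k_n (V_GS − V_th)² = (V_DD − V_GS)/R.
Let x = V_GS − 0.7. Then 44.6 x² + x − 12.6 = 0, giving x = 0.52 V (positive root), so V_GS = 1.22 V.
I_D = (V_DD − V_GS)/R = (13.3 − 1.22) / 23.5 = 0.514 mA.

I_D = 0.514 mA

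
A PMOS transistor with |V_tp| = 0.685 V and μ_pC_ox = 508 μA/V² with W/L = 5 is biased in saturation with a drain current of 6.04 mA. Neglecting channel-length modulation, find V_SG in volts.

k_p = μ_pC_ox · (W/L) = 2.54 mA/V².
In saturation I_D = ½ k_p (V_SG − |V_tp|)², so V_SG − |V_tp| = √(2 I_D / k_p) = √(2 × 6.04 / 2.54) = 2.18 V.
V_SG = 0.685 + 2.18 = 2.87 V.

V_SG = 2.87 V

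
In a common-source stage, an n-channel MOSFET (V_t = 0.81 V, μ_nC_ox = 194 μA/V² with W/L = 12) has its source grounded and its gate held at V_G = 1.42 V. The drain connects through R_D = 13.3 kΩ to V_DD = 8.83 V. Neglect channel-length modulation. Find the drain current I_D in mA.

I_D = 0.433 mA

V_GS = V_G = 1.42 V, so V_ov = 1.42 − 0.81 = 0.61 V.
k_n = μ_nC_ox · (W/L) = 2.328 mA/V².
Assume saturation: I_D = ½ k_n V_ov² = 0.5 × 2.328 × 0.61² = 0.433 mA, giving V_DS = V_DD − I_D R_D = 8.83 − 0.433 × 13.3 = 3.07 V.
V_DS = 3.07 V ≥ V_ov = 0.61 V, confirming saturation.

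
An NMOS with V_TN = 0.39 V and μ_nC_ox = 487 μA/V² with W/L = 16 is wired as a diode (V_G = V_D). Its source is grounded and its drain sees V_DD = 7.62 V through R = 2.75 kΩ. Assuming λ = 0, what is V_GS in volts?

V_GS = 1.17 V

With gate tied to drain, V_GS = V_DS ≥ V_GS − V_TN, so the device is in saturation.
k_n = μ_nC_ox · (W/L) = 7.792 mA/V².
KCL at the drain: ½ k_n (V_GS − V_TN)² = (V_DD − V_GS)/R.
Let x = V_GS − 0.39. Then 10.7 x² + x − 7.23 = 0, giving x = 0.776 V (positive root), so V_GS = 1.17 V.
I_D = (V_DD − V_GS)/R = (7.62 − 1.17) / 2.75 = 2.35 mA.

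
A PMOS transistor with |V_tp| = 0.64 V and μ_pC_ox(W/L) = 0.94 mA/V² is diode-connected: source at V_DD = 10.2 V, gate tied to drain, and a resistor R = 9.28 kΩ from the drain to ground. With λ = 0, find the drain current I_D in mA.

I_D = 0.883 mA

With gate tied to drain, V_SG = V_SD ≥ V_SG − |V_tp|, so the device is in saturation.
KCL at the drain: ½ k_p (V_SG − |V_tp|)² = (V_DD − V_SG)/R.
Let x = V_SG − 0.64. Then 4.36 x² + x − 9.56 = 0, giving x = 1.37 V (positive root), so V_SG = 2.01 V.
I_D = (V_DD − V_SG)/R = (10.2 − 2.01) / 9.28 = 0.883 mA.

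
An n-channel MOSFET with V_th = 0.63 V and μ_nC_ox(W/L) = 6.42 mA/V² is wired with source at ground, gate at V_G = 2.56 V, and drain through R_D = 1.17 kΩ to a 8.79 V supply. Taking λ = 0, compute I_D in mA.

V_GS = V_G = 2.56 V, so V_ov = 2.56 − 0.63 = 1.93 V.
Assume saturation: I_D = ½ k_n V_ov² = 0.5 × 6.42 × 1.93² = 12 mA, giving V_DS = V_DD − I_D R_D = 8.79 − 12 × 1.17 = -5.2 V.
But -5.2 V < V_ov = 1.93 V, so the device is actually in triode.
In triode I_D = k_n[V_ov V_DS − ½ V_DS²] and I_D = (V_DD − V_DS)/R_D. Equating: 3.76 V_DS² − 15.5 V_DS + 8.79 = 0, giving V_DS = 0.679 V (the root below V_ov).
I_D = (8.79 − 0.679) / 1.17 = 6.93 mA.

I_D = 6.93 mA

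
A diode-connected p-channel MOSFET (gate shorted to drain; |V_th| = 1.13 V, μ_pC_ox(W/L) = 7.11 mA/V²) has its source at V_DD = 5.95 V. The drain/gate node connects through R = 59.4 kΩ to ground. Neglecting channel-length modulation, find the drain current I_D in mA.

With gate tied to drain, V_SG = V_SD ≥ V_SG − |V_th|, so the device is in saturation.
KCL at the drain: ½ k_p (V_SG − |V_th|)² = (V_DD − V_SG)/R.
Let x = V_SG − 1.13. Then 211 x² + x − 4.82 = 0, giving x = 0.149 V (positive root), so V_SG = 1.28 V.
I_D = (V_DD − V_SG)/R = (5.95 − 1.28) / 59.4 = 0.0786 mA.

I_D = 0.0786 mA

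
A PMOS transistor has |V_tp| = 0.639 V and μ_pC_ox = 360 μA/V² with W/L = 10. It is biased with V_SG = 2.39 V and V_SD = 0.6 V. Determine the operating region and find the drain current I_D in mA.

k_p = μ_pC_ox · (W/L) = 3.6 mA/V².
V_ov = V_SG − |V_tp| = 2.39 − 0.639 = 1.75 V.
Since V_SD = 0.6 V < V_ov = 1.75 V, the device is in the triode region.
I_D = k_p [V_ov · V_SD − ½ V_SD²] = 3.6 × [1.75 × 0.6 − 0.5 × 0.6²] = 3.13 mA.

Triode; I_D = 3.13 mA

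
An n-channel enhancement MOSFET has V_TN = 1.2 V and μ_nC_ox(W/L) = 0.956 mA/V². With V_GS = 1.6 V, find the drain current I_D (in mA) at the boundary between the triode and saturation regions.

At the boundary V_DS = V_ov = V_GS − V_TN = 1.6 − 1.2 = 0.4 V.
I_D = ½ k_n V_ov² = 0.5 × 0.956 × 0.4² = 0.0765 mA.

I_D = 0.0765 mA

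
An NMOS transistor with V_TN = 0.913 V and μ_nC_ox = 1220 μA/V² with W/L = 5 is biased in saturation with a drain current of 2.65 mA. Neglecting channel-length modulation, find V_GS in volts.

k_n = μ_nC_ox · (W/L) = 6.1 mA/V².
In saturation I_D = ½ k_n (V_GS − V_TN)², so V_GS − V_TN = √(2 I_D / k_n) = √(2 × 2.65 / 6.1) = 0.932 V.
V_GS = 0.913 + 0.932 = 1.85 V.

V_GS = 1.85 V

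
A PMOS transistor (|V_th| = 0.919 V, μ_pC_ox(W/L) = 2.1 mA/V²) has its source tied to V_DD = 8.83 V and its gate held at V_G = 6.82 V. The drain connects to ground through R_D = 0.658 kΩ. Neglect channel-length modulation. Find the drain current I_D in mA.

V_SG = V_DD − V_G = 8.83 − 6.82 = 2.01 V, so V_ov = 2.01 − 0.919 = 1.09 V.
Assume saturation: I_D = ½ k_p V_ov² = 0.5 × 2.1 × 1.09² = 1.25 mA, giving V_SD = V_DD − I_D R_D = 8.83 − 1.25 × 0.658 = 8.01 V.
V_SD = 8.01 V ≥ V_ov = 1.09 V, confirming saturation.

I_D = 1.25 mA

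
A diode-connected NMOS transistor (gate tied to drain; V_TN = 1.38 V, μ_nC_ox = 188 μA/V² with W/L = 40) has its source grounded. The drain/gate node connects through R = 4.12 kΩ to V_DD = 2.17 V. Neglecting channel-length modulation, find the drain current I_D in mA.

I_D = 0.144 mA

With gate tied to drain, V_GS = V_DS ≥ V_GS − V_TN, so the device is in saturation.
k_n = μ_nC_ox · (W/L) = 7.52 mA/V².
KCL at the drain: ½ k_n (V_GS − V_TN)² = (V_DD − V_GS)/R.
Let x = V_GS − 1.38. Then 15.5 x² + x − 0.79 = 0, giving x = 0.196 V (positive root), so V_GS = 1.58 V.
I_D = (V_DD − V_GS)/R = (2.17 − 1.58) / 4.12 = 0.144 mA.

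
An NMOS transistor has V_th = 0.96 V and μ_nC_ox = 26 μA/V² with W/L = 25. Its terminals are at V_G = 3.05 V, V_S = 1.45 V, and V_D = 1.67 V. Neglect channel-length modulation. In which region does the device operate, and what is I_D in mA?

V_GS = V_G − V_S = 3.05 − 1.45 = 1.6 V; V_DS = V_D − V_S = 1.67 − 1.45 = 0.22 V.
k_n = μ_nC_ox · (W/L) = 0.65 mA/V².
V_ov = V_GS − V_th = 1.6 − 0.96 = 0.64 V.
Since V_DS = 0.22 V < V_ov = 0.64 V, the device is in the triode region.
I_D = k_n [V_ov · V_DS − ½ V_DS²] = 0.65 × [0.64 × 0.22 − 0.5 × 0.22²] = 0.0758 mA.

Triode; I_D = 0.0758 mA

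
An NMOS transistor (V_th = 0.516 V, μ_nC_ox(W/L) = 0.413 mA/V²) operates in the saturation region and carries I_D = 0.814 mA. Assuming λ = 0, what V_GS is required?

In saturation I_D = ½ k_n (V_GS − V_th)², so V_GS − V_th = √(2 I_D / k_n) = √(2 × 0.814 / 0.413) = 1.99 V.
V_GS = 0.516 + 1.99 = 2.5 V.

V_GS = 2.50 V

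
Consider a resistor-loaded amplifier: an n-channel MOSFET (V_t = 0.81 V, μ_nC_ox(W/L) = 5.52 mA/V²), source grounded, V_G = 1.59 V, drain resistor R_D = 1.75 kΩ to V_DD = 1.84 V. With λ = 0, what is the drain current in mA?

V_GS = V_G = 1.59 V, so V_ov = 1.59 − 0.81 = 0.78 V.
Assume saturation: I_D = ½ k_n V_ov² = 0.5 × 5.52 × 0.78² = 1.68 mA, giving V_DS = V_DD − I_D R_D = 1.84 − 1.68 × 1.75 = -1.1 V.
But -1.1 V < V_ov = 0.78 V, so the device is actually in triode.
In triode I_D = k_n[V_ov V_DS − ½ V_DS²] and I_D = (V_DD − V_DS)/R_D. Equating: 4.83 V_DS² − 8.535 V_DS + 1.84 = 0, giving V_DS = 0.251 V (the root below V_ov).
I_D = (1.84 − 0.251) / 1.75 = 0.908 mA.

I_D = 0.908 mA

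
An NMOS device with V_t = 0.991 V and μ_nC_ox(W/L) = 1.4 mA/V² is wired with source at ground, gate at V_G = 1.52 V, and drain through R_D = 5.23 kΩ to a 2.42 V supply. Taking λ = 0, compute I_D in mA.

I_D = 0.196 mA

V_GS = V_G = 1.52 V, so V_ov = 1.52 − 0.991 = 0.529 V.
Assume saturation: I_D = ½ k_n V_ov² = 0.5 × 1.4 × 0.529² = 0.196 mA, giving V_DS = V_DD − I_D R_D = 2.42 − 0.196 × 5.23 = 1.4 V.
V_DS = 1.4 V ≥ V_ov = 0.529 V, confirming saturation.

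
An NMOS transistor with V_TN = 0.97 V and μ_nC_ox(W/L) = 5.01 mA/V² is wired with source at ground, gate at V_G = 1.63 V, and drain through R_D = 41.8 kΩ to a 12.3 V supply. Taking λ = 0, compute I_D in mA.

I_D = 0.292 mA

V_GS = V_G = 1.63 V, so V_ov = 1.63 − 0.97 = 0.66 V.
Assume saturation: I_D = ½ k_n V_ov² = 0.5 × 5.01 × 0.66² = 1.09 mA, giving V_DS = V_DD − I_D R_D = 12.3 − 1.09 × 41.8 = -33.3 V.
But -33.3 V < V_ov = 0.66 V, so the device is actually in triode.
In triode I_D = k_n[V_ov V_DS − ½ V_DS²] and I_D = (V_DD − V_DS)/R_D. Equating: 105 V_DS² − 139.2 V_DS + 12.3 = 0, giving V_DS = 0.0952 V (the root below V_ov).
I_D = (12.3 − 0.0952) / 41.8 = 0.292 mA.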